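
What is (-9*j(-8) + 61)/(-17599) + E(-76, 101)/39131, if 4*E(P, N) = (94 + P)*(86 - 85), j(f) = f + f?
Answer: -15885319/1377332938 ≈ -0.011533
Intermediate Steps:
j(f) = 2*f
E(P, N) = 47/2 + P/4 (E(P, N) = ((94 + P)*(86 - 85))/4 = ((94 + P)*1)/4 = (94 + P)/4 = 47/2 + P/4)
(-9*j(-8) + 61)/(-17599) + E(-76, 101)/39131 = (-18*(-8) + 61)/(-17599) + (47/2 + (1/4)*(-76))/39131 = (-9*(-16) + 61)*(-1/17599) + (47/2 - 19)*(1/39131) = (144 + 61)*(-1/17599) + (9/2)*(1/39131) = 205*(-1/17599) + 9/78262 = -205/17599 + 9/78262 = -15885319/1377332938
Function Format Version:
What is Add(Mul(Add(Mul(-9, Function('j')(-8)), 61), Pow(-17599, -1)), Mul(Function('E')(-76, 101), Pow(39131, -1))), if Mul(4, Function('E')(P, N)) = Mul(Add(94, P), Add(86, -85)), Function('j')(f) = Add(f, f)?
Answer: Rational(-15885319, 1377332938) ≈ -0.011533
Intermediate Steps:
Function('j')(f) = Mul(2, f)
Function('E')(P, N) = Add(Rational(47, 2), Mul(Rational(1, 4), P)) (Function('E')(P, N) = Mul(Rational(1, 4), Mul(Add(94, P), Add(86, -85))) = Mul(Rational(1, 4), Mul(Add(94, P), 1)) = Mul(Rational(1, 4), Add(94, P)) = Add(Rational(47, 2), Mul(Rational(1, 4), P)))
Add(Mul(Add(Mul(-9, Function('j')(-8)), 61), Pow(-17599, -1)), Mul(Function('E')(-76, 101), Pow(39131, -1))) = Add(Mul(Add(Mul(-9, Mul(2, -8)), 61), Pow(-17599, -1)), Mul(Add(Rational(47, 2), Mul(Rational(1, 4), -76)), Pow(39131, -1))) = Add(Mul(Add(Mul(-9, -16), 61), Rational(-1, 17599)), Mul(Add(Rational(47, 2), -19), Rational(1, 39131))) = Add(Mul(Add(144, 61), Rational(-1, 17599)), Mul(Rational(9, 2), Rational(1, 39131))) = Add(Mul(205, Rational(-1, 17599)), Rational(9, 78262)) = Add(Rational(-205, 17599), Rational(9, 78262)) = Rational(-15885319, 1377332938)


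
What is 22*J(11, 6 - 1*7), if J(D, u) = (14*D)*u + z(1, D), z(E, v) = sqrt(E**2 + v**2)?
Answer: -3388 + 22*sqrt(122) ≈ -3145.0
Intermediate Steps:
J(D, u) = sqrt(1 + D**2) + 14*D*u (J(D, u) = (14*D)*u + sqrt(1**2 + D**2) = 14*D*u + sqrt(1 + D**2) = sqrt(1 + D**2) + 14*D*u)
22*J(11, 6 - 1*7) = 22*(sqrt(1 + 11**2) + 14*11*(6 - 1*7)) = 22*(sqrt(1 + 121) + 14*11*(6 - 7)) = 22*(sqrt(122) + 14*11*(-1)) = 22*(sqrt(122) - 154) = 22*(-154 + sqrt(122)) = -3388 + 22*sqrt(122)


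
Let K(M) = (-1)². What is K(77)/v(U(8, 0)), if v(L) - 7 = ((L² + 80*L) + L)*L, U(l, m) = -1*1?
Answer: 1/87 ≈ 0.011494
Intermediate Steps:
U(l, m) = -1
K(M) = 1
v(L) = 7 + L*(L² + 81*L) (v(L) = 7 + ((L² + 80*L) + L)*L = 7 + (L² + 81*L)*L = 7 + L*(L² + 81*L))
K(77)/v(U(8, 0)) = 1/(7 + (-1)³ + 81*(-1)²) = 1/(7 - 1 + 81*1) = 1/(7 - 1 + 81) = 1/87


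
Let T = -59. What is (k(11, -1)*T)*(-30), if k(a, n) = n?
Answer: -1770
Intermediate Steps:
(k(11, -1)*T)*(-30) = -1*(-59)*(-30) = 59*(-30) = -1770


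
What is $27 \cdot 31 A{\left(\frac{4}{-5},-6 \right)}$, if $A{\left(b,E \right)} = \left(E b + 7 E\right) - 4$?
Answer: $- \frac{172422}{5} \approx -34484.0$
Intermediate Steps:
$A{\left(b,E \right)} = -4 + 7 E + E b$ ($A{\left(b,E \right)} = \left(7 E + E b\right) - 4 = -4 + 7 E + E b$)
$27 \cdot 31 A{\left(\frac{4}{-5},-6 \right)} = 27 \cdot 31 \left(-4 + 7 \left(-6\right) - 6 \frac{4}{-5}\right) = 837 \left(-4 - 42 - 6 \cdot 4 \left(- \frac{1}{5}\right)\right) = 837 \left(-4 - 42 - - \frac{24}{5}\right) = 837 \left(-4 - 42 + \frac{24}{5}\right) = 837 \left(- \frac{206}{5}\right) = - \frac{172422}{5}$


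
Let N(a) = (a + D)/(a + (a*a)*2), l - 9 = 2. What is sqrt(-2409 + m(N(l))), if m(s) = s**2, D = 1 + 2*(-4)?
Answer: I*sqrt(154197665)/253 ≈ 49.082*I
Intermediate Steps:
l = 11 (l = 9 + 2 = 11)
D = -7 (D = 1 - 8 = -7)
N(a) = (-7 + a)/(a + 2*a**2) (N(a) = (a - 7)/(a + (a*a)*2) = (-7 + a)/(a + a**2*2) = (-7 + a)/(a + 2*a**2))
sqrt(-2409 + m(N(l))) = sqrt(-2409 + ((-7 + 11)/(11*(1 + 2*11)))**2) = sqrt(-2409 + ((1/11)*4/(1 + 22))**2) = sqrt(-2409 + ((1/11)*4/23)**2) = sqrt(-2409 + ((1/11)*(1/23)*4)**2) = sqrt(-2409 + (4/253)**2) = sqrt(-2409 + 16/64009) = sqrt(-154197665/64009) = I*sqrt(154197665)/253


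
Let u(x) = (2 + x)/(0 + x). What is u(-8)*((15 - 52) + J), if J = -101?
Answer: -207/2 ≈ -103.50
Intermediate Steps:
u(x) = (2 + x)/x
u(-8)*((15 - 52) + J) = ((2 - 8)/(-8))*((15 - 52) - 101) = (-1/8*(-6))*(-37 - 101) = (3/4)*(-138) = -207/2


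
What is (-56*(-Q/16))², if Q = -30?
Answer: 11025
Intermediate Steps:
(-56*(-Q/16))² = (-56/((-16/(-30))))² = (-56/((-16*(-1/30))))² = (-56/8/15)² = (-56*15/8)² = (-105)² = 11025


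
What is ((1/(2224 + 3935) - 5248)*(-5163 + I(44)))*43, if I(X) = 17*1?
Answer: 7152242886818/6159 ≈ 1.1613e+9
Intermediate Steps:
I(X) = 17
((1/(2224 + 3935) - 5248)*(-5163 + I(44)))*43 = ((1/(2224 + 3935) - 5248)*(-5163 + 17))*43 = ((1/6159 - 5248)*(-5146))*43 = -32322431/6159*(-5146)*43 = (166331229926/6159)*43 = 7152242886818/6159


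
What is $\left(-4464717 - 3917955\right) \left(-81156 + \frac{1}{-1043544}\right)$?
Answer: $\frac{29580303826093470}{43481} \approx 6.803 \cdot 10^{11}$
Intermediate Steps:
$\left(-4464717 - 3917955\right) \left(-81156 + \frac{1}{-1043544}\right) = - 8382672 \left(-81156 - \frac{1}{1043544}\right) = \left(-8382672\right) \left(- \frac{84689856865}{1043544}\right) = \frac{29580303826093470}{43481}$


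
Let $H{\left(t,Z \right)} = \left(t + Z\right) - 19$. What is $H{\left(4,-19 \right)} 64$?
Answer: $-2176$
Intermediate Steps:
$H{\left(t,Z \right)} = -19 + Z + t$ ($H{\left(t,Z \right)} = \left(Z + t\right) - 19 = -19 + Z + t$)
$H{\left(4,-19 \right)} 64 = \left(-19 - 19 + 4\right) 64 = \left(-34\right) 64 = -2176$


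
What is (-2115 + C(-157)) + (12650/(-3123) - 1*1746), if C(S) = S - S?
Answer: -12070553/3123 ≈ -3865.1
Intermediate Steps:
C(S) = 0
(-2115 + C(-157)) + (12650/(-3123) - 1*1746) = (-2115 + 0) + (12650/(-3123) - 1*1746) = -2115 + (12650*(-1/3123) - 1746) = -2115 + (-12650/3123 - 1746) = -2115 - 5465408/3123 = -12070553/3123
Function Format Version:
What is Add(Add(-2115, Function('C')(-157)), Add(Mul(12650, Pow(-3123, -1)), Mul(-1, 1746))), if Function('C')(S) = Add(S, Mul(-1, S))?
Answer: Rational(-12070553, 3123) ≈ -3865.1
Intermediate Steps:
Function('C')(S) = 0
Add(Add(-2115, Function('C')(-157)), Add(Mul(12650, Pow(-3123, -1)), Mul(-1, 1746))) = Add(Add(-2115, 0), Add(Mul(12650, Pow(-3123, -1)), Mul(-1, 1746))) = Add(-2115, Add(Mul(12650, Rational(-1, 3123)), -1746)) = Add(-2115, Add(Rational(-12650, 3123), -1746)) = Add(-2115, Rational(-5465408, 3123)) = Rational(-12070553, 3123)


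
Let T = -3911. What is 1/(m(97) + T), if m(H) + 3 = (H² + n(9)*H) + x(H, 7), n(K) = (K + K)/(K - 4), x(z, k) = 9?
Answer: 5/29266 ≈ 0.00017085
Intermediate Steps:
n(K) = 2*K/(-4 + K) (n(K) = (2*K)/(-4 + K) = 2*K/(-4 + K))
m(H) = 6 + H² + 18*H/5 (m(H) = -3 + ((H² + (2*9/(-4 + 9))*H) + 9) = -3 + ((H² + (2*9/5)*H) + 9) = -3 + ((H² + (2*9*(⅕))*H) + 9) = -3 + ((H² + 18*H/5) + 9) = -3 + (9 + H² + 18*H/5) = 6 + H² + 18*H/5)
1/(m(97) + T) = 1/((6 + 97² + (18/5)*97) - 3911) = 1/((6 + 9409 + 1746/5) - 3911) = 1/(48821/5 - 3911) = 1/(29266/5) = 5/29266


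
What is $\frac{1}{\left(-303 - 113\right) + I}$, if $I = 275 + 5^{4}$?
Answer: $\frac{1}{484} \approx 0.0020661$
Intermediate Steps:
$I = 900$ ($I = 275 + 625 = 900$)
$\frac{1}{\left(-303 - 113\right) + I} = \frac{1}{\left(-303 - 113\right) + 900} = \frac{1}{-416 + 900} = \frac{1}{484}$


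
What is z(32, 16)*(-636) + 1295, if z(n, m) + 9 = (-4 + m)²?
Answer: -84565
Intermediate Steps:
z(n, m) = -9 + (-4 + m)²
z(32, 16)*(-636) + 1295 = (-9 + (-4 + 16)²)*(-636) + 1295 = (-9 + 12²)*(-636) + 1295 = (-9 + 144)*(-636) + 1295 = 135*(-636) + 1295 = -85860 + 1295 = -84565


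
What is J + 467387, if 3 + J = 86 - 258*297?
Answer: 390844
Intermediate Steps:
J = -76543 (J = -3 + (86 - 258*297) = -3 + (86 - 76626) = -3 - 76540 = -76543)
J + 467387 = -76543 + 467387 = 390844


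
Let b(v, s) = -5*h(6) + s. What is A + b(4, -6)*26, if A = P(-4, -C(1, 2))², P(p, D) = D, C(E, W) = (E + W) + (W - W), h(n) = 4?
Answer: -667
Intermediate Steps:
C(E, W) = E + W (C(E, W) = (E + W) + 0 = E + W)
b(v, s) = -20 + s (b(v, s) = -5*4 + s = -20 + s)
A = 9 (A = (-(1 + 2))² = (-1*3)² = (-3)² = 9)
A + b(4, -6)*26 = 9 + (-20 - 6)*26 = 9 - 26*26 = 9 - 676 = -667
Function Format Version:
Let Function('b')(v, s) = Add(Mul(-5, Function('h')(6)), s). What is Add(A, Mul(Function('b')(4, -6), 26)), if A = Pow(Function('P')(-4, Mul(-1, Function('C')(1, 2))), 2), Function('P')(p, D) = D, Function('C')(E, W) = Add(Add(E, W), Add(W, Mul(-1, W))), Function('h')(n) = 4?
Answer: -667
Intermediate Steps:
Function('C')(E, W) = Add(E, W) (Function('C')(E, W) = Add(Add(E, W), 0) = Add(E, W))
Function('b')(v, s) = Add(-20, s) (Function('b')(v, s) = Add(Mul(-5, 4), s) = Add(-20, s))
A = 9 (A = Pow(Mul(-1, Add(1, 2)), 2) = Pow(Mul(-1, 3), 2) = Pow(-3, 2) = 9)
Add(A, Mul(Function('b')(4, -6), 26)) = Add(9, Mul(Add(-20, -6), 26)) = Add(9, Mul(-26, 26)) = Add(9, -676) = -667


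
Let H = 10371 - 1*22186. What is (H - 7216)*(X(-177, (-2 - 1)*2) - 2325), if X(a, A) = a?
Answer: 47615562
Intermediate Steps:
H = -11815 (H = 10371 - 22186 = -11815)
(H - 7216)*(X(-177, (-2 - 1)*2) - 2325) = (-11815 - 7216)*(-177 - 2325) = -19031*(-2502) = 47615562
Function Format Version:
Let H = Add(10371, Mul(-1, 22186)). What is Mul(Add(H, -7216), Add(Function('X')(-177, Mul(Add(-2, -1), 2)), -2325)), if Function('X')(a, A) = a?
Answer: 47615562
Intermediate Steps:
H = -11815 (H = Add(10371, -22186) = -11815)
Mul(Add(H, -7216), Add(Function('X')(-177, Mul(Add(-2, -1), 2)), -2325)) = Mul(Add(-11815, -7216), Add(-177, -2325)) = Mul(-19031, -2502) = 47615562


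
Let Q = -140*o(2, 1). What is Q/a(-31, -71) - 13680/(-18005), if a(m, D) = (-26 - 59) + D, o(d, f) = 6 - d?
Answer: 46988/10803 ≈ 4.3495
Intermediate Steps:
Q = -560 (Q = -140*(6 - 1*2) = -140*(6 - 2) = -140*4 = -70*8 = -560)
a(m, D) = -85 + D
Q/a(-31, -71) - 13680/(-18005) = -560/(-85 - 71) - 13680/(-18005) = -560/(-156) - 13680*(-1/18005) = -560*(-1/156) + 2736/3601 = 140/39 + 2736/3601 = 46988/10803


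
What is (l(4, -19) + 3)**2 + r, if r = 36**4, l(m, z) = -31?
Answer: 1680400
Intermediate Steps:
r = 1679616
(l(4, -19) + 3)**2 + r = (-31 + 3)**2 + 1679616 = (-28)**2 + 1679616 = 784 + 1679616 = 1680400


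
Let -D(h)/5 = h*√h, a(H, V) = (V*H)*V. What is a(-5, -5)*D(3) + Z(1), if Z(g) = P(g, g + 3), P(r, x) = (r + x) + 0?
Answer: 5 + 1875*√3 ≈ 3252.6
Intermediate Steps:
a(H, V) = H*V² (a(H, V) = (H*V)*V = H*V²)
D(h) = -5*h^(3/2) (D(h) = -5*h*√h = -5*h^(3/2))
P(r, x) = r + x
Z(g) = 3 + 2*g (Z(g) = g + (g + 3) = g + (3 + g) = 3 + 2*g)
a(-5, -5)*D(3) + Z(1) = (-5*(-5)²)*(-15*√3) + (3 + 2*1) = (-5*25)*(-15*√3) + (3 + 2) = -(-1875)*√3 + 5 = 1875*√3 + 5 = 5 + 1875*√3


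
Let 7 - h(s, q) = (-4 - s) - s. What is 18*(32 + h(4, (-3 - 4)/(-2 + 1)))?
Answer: 918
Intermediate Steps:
h(s, q) = 11 + 2*s (h(s, q) = 7 - ((-4 - s) - s) = 7 - (-4 - 2*s) = 7 + (4 + 2*s) = 11 + 2*s)
18*(32 + h(4, (-3 - 4)/(-2 + 1))) = 18*(32 + (11 + 2*4)) = 18*(32 + (11 + 8)) = 18*(32 + 19) = 18*51 = 918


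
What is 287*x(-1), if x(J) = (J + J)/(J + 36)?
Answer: -82/5 ≈ -16.400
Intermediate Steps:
x(J) = 2*J/(36 + J) (x(J) = (2*J)/(36 + J) = 2*J/(36 + J))
287*x(-1) = 287*(2*(-1)/(36 - 1)) = 287*(2*(-1)/35) = 287*(2*(-1)*(1/35)) = 287*(-2/35) = -82/5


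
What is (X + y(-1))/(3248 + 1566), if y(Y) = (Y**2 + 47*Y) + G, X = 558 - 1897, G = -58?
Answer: -1443/4814 ≈ -0.29975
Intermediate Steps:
X = -1339
y(Y) = -58 + Y**2 + 47*Y (y(Y) = (Y**2 + 47*Y) - 58 = -58 + Y**2 + 47*Y)
(X + y(-1))/(3248 + 1566) = (-1339 + (-58 + (-1)**2 + 47*(-1)))/(3248 + 1566) = (-1339 + (-58 + 1 - 47))/4814 = (-1339 - 104)*(1/4814) = -1443*1/4814 = -1443/4814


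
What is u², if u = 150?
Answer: 22500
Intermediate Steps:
u² = 150² = 22500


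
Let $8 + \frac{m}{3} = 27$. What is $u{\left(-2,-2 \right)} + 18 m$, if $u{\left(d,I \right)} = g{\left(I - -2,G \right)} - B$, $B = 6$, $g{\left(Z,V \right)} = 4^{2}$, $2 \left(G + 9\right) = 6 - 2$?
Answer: $1036$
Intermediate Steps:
$G = -7$ ($G = -9 + \frac{6 - 2}{2} = -9 + \frac{1}{2} \cdot 4 = -9 + 2 = -7$)
$m = 57$ ($m = -24 + 3 \cdot 27 = -24 + 81 = 57$)
$g{\left(Z,V \right)} = 16$
$u{\left(d,I \right)} = 10$ ($u{\left(d,I \right)} = 16 - 6 = 10$)
$u{\left(-2,-2 \right)} + 18 m = 10 + 18 \cdot 57 = 10 + 1026 = 1036$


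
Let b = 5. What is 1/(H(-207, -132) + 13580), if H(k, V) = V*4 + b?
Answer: 1/13057 ≈ 7.6587e-5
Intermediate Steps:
H(k, V) = 5 + 4*V (H(k, V) = V*4 + 5 = 4*V + 5 = 5 + 4*V)
1/(H(-207, -132) + 13580) = 1/((5 + 4*(-132)) + 13580) = 1/((5 - 528) + 13580) = 1/(-523 + 13580) = 1/13057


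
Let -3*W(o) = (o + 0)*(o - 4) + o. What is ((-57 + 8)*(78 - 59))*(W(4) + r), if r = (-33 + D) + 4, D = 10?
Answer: 56791/3 ≈ 18930.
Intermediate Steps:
W(o) = -o/3 - o*(-4 + o)/3 (W(o) = -((o + 0)*(o - 4) + o)/3 = -(o*(-4 + o) + o)/3 = -(o + o*(-4 + o))/3 = -o/3 - o*(-4 + o)/3)
r = -19 (r = (-33 + 10) + 4 = -23 + 4 = -19)
((-57 + 8)*(78 - 59))*(W(4) + r) = ((-57 + 8)*(78 - 59))*((⅓)*4*(3 - 1*4) - 19) = (-49*19)*((⅓)*4*(3 - 4) - 19) = -931*((⅓)*4*(-1) - 19) = -931*(-4/3 - 19) = -931*(-61/3) = 56791/3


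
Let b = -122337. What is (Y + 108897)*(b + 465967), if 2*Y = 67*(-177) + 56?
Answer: 35392343665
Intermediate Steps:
Y = -11803/2 (Y = (67*(-177) + 56)/2 = (-11859 + 56)/2 = (½)*(-11803) = -11803/2 ≈ -5901.5)
(Y + 108897)*(b + 465967) = (-11803/2 + 108897)*(-122337 + 465967) = (205991/2)*343630 = 35392343665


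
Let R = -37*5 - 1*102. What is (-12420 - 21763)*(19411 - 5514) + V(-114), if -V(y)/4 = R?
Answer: -475040003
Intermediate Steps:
R = -287 (R = -185 - 102 = -287)
V(y) = 1148 (V(y) = -4*(-287) = 1148)
(-12420 - 21763)*(19411 - 5514) + V(-114) = (-12420 - 21763)*(19411 - 5514) + 1148 = -34183*13897 + 1148 = -475041151 + 1148 = -475040003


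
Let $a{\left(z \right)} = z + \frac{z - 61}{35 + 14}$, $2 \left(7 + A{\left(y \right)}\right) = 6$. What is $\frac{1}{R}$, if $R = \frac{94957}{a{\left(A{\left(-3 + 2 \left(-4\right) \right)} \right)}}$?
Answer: $- \frac{261}{4652893} \approx -5.6094 \cdot 10^{-5}$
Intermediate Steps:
$A{\left(y \right)} = -4$ ($A{\left(y \right)} = -7 + \frac{1}{2} \cdot 6 = -7 + 3 = -4$)
$a{\left(z \right)} = - \frac{61}{49} + \frac{50 z}{49}$ ($a{\left(z \right)} = z + \frac{-61 + z}{49} = z + \left(-61 + z\right) \frac{1}{49} = z + \left(- \frac{61}{49} + \frac{z}{49}\right) = - \frac{61}{49} + \frac{50 z}{49}$)
$R = - \frac{4652893}{261}$ ($R = \frac{94957}{- \frac{61}{49} + \frac{50}{49} \left(-4\right)} = \frac{94957}{- \frac{61}{49} - \frac{200}{49}} = \frac{94957}{- \frac{261}{49}} = 94957 \left(- \frac{49}{261}\right) = - \frac{4652893}{261} \approx -17827.0$)
$\frac{1}{R} = \frac{1}{- \frac{4652893}{261}} = - \frac{261}{4652893}$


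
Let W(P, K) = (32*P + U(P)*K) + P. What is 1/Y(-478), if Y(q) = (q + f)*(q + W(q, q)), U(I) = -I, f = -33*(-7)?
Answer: 1/60449792 ≈ 1.6543e-8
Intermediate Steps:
f = 231
W(P, K) = 33*P - K*P (W(P, K) = (32*P + (-P)*K) + P = (32*P - K*P) + P = 33*P - K*P)
Y(q) = (231 + q)*(q + q*(33 - q)) (Y(q) = (q + 231)*(q + q*(33 - q)) = (231 + q)*(q + q*(33 - q)))
1/Y(-478) = 1/(-478*(7854 - 1*(-478)**2 - 197*(-478))) = 1/(-478*(7854 - 1*228484 + 94166)) = 1/(-478*(7854 - 228484 + 94166)) = 1/(-478*(-126464)) = 1/60449792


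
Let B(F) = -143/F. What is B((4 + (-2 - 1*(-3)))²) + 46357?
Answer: 1158782/25 ≈ 46351.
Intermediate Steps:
B((4 + (-2 - 1*(-3)))²) + 46357 = -143/(4 + (-2 - 1*(-3)))² + 46357 = -143/(4 + (-2 + 3))² + 46357 = -143/(4 + 1)² + 46357 = -143/(5²) + 46357 = -143/25 + 46357 = 1158782/25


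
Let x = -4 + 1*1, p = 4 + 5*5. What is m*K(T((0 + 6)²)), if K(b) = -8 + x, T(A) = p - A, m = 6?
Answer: -66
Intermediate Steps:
p = 29 (p = 4 + 25 = 29)
x = -3 (x = -4 + 1 = -3)
T(A) = 29 - A
K(b) = -11 (K(b) = -8 - 3 = -11)
m*K(T((0 + 6)²)) = 6*(-11) = -66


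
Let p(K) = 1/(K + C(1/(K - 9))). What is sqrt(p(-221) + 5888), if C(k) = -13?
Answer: sqrt(35822566)/78 ≈ 76.733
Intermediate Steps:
p(K) = 1/(-13 + K) (p(K) = 1/(K - 13) = 1/(-13 + K))
sqrt(p(-221) + 5888) = sqrt(1/(-13 - 221) + 5888) = sqrt(1/(-234) + 5888) = sqrt(-1/234 + 5888) = sqrt(1377791/234) = sqrt(35822566)/78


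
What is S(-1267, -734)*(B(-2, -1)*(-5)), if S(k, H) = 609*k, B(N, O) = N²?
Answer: 15432060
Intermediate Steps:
S(-1267, -734)*(B(-2, -1)*(-5)) = (609*(-1267))*((-2)²*(-5)) = -3086412*(-5) = -771603*(-20) = 15432060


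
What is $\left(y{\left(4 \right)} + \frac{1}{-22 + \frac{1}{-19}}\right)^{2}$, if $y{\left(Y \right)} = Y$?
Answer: $\frac{2745649}{175561} \approx 15.639$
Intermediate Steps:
$\left(y{\left(4 \right)} + \frac{1}{-22 + \frac{1}{-19}}\right)^{2} = \left(4 + \frac{1}{-22 + \frac{1}{-19}}\right)^{2} = \left(4 + \frac{1}{-22 - \frac{1}{19}}\right)^{2} = \left(4 + \frac{1}{- \frac{419}{19}}\right)^{2} = \left(4 - \frac{19}{419}\right)^{2} = \left(\frac{1657}{419}\right)^{2} = \frac{2745649}{175561}$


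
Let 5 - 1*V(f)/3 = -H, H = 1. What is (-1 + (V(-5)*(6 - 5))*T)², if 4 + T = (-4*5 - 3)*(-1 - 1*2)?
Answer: 1366561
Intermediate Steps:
V(f) = 18 (V(f) = 15 - (-3) = 15 - 3*(-1) = 15 + 3 = 18)
T = 65 (T = -4 + (-4*5 - 3)*(-1 - 1*2) = -4 + (-20 - 3)*(-1 - 2) = -4 - 23*(-3) = -4 + 69 = 65)
(-1 + (V(-5)*(6 - 5))*T)² = (-1 + (18*(6 - 5))*65)² = (-1 + (18*1)*65)² = (-1 + 18*65)² = (-1 + 1170)² = 1169² = 1366561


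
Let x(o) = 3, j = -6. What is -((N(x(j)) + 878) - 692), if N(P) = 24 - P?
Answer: -207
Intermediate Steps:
-((N(x(j)) + 878) - 692) = -(((24 - 1*3) + 878) - 692) = -(((24 - 3) + 878) - 692) = -((21 + 878) - 692) = -(899 - 692) = -1*207 = -207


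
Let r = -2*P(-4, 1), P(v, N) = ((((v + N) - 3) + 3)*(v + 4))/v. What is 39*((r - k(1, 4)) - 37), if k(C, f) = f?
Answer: -1599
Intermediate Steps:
P(v, N) = (4 + v)*(N + v)/v (P(v, N) = ((((N + v) - 3) + 3)*(4 + v))/v = (((-3 + N + v) + 3)*(4 + v))/v = ((N + v)*(4 + v))/v = ((4 + v)*(N + v))/v = (4 + v)*(N + v)/v)
r = 0 (r = -2*(4 + 1 - 4 + 4*1/(-4)) = -2*(4 + 1 - 4 + 4*1*(-¼)) = -2*(4 + 1 - 4 - 1) = -2*0 = 0)
39*((r - k(1, 4)) - 37) = 39*((0 - 1*4) - 37) = 39*((0 - 4) - 37) = 39*(-4 - 37) = 39*(-41) = -1599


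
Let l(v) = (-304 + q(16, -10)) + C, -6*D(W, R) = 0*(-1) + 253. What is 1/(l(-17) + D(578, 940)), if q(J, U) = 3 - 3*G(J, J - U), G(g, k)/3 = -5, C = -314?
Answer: -6/3673 ≈ -0.0016335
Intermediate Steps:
G(g, k) = -15 (G(g, k) = 3*(-5) = -15)
q(J, U) = 48 (q(J, U) = 3 - 3*(-15) = 3 + 45 = 48)
D(W, R) = -253/6 (D(W, R) = -(0*(-1) + 253)/6 = -(0 + 253)/6 = -⅙*253 = -253/6)
l(v) = -570 (l(v) = (-304 + 48) - 314 = -256 - 314 = -570)
1/(l(-17) + D(578, 940)) = 1/(-570 - 253/6) = 1/(-3673/6) = -6/3673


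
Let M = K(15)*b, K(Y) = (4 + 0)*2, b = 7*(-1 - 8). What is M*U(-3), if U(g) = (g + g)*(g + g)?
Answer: -18144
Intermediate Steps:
U(g) = 4*g² (U(g) = (2*g)*(2*g) = 4*g²)
b = -63 (b = 7*(-9) = -63)
K(Y) = 8 (K(Y) = 4*2 = 8)
M = -504 (M = 8*(-63) = -504)
M*U(-3) = -2016*(-3)² = -2016*9 = -504*36 = -18144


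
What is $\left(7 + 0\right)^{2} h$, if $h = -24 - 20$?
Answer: $-2156$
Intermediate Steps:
$h = -44$ ($h = -24 - 20 = -44$)
$\left(7 + 0\right)^{2} h = \left(7 + 0\right)^{2} \left(-44\right) = 7^{2} \left(-44\right) = 49 \left(-44\right) = -2156$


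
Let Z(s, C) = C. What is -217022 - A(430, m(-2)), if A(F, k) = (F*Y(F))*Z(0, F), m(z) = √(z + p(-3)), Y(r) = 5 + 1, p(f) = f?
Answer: -1326422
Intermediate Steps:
Y(r) = 6
m(z) = √(-3 + z) (m(z) = √(z - 3) = √(-3 + z))
A(F, k) = 6*F² (A(F, k) = (F*6)*F = (6*F)*F = 6*F²)
-217022 - A(430, m(-2)) = -217022 - 6*430² = -217022 - 6*184900 = -217022 - 1*1109400 = -217022 - 1109400 = -1326422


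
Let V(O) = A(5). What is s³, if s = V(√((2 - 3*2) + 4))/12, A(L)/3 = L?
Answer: 125/64 ≈ 1.9531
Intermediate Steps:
A(L) = 3*L
V(O) = 15 (V(O) = 3*5 = 15)
s = 5/4 (s = 15/12 = 15*(1/12) = 5/4 ≈ 1.2500)
s³ = (5/4)³ = 125/64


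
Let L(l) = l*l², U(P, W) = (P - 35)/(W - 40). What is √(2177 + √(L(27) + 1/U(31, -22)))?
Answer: √(8708 + 2*√78794)/2 ≈ 48.139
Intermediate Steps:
U(P, W) = (-35 + P)/(-40 + W)
L(l) = l³
√(2177 + √(L(27) + 1/U(31, -22))) = √(2177 + √(27³ + 1/((-35 + 31)/(-40 - 22)))) = √(2177 + √(19683 + 1/(-4/(-62)))) = √(2177 + √(19683 + 1/(-1/62*(-4)))) = √(2177 + √(19683 + 1/(2/31))) = √(2177 + √(19683 + 31/2)) = √(2177 + √(39397/2)) = √(2177 + √78794/2)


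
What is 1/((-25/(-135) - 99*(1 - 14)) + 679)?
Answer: 27/53087 ≈ 0.00050860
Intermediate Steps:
1/((-25/(-135) - 99*(1 - 14)) + 679) = 1/((-25*(-1/135) - 99*(-13)) + 679) = 1/((5/27 + 1287) + 679) = 1/(34754/27 + 679) = 1/(53087/27) = 27/53087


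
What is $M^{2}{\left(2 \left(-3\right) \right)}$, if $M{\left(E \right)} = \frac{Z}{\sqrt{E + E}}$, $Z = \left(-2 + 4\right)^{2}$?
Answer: $- \frac{4}{3} \approx -1.3333$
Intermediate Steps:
$Z = 4$ ($Z = 2^{2} = 4$)
$M{\left(E \right)} = \frac{2 \sqrt{2}}{\sqrt{E}}$ ($M{\left(E \right)} = \frac{4}{\sqrt{E + E}} = \frac{4}{\sqrt{2 E}} = \frac{4}{\sqrt{2} \sqrt{E}} = 4 \frac{\sqrt{2}}{2 \sqrt{E}} = \frac{2 \sqrt{2}}{\sqrt{E}}$)
$M^{2}{\left(2 \left(-3\right) \right)} = \left(\frac{2 \sqrt{2}}{i \sqrt{6}}\right)^{2} = \left(2 \sqrt{2} \left(- \frac{i \sqrt{6}}{6}\right)\right)^{2} = \left(- \frac{2 i \sqrt{3}}{3}\right)^{2} = - \frac{4}{3}$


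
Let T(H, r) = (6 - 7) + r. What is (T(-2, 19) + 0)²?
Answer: 324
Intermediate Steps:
T(H, r) = -1 + r
(T(-2, 19) + 0)² = ((-1 + 19) + 0)² = (18 + 0)² = 18² = 324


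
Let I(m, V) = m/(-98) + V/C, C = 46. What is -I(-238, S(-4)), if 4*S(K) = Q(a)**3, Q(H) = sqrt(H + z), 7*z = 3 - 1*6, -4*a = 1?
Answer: -17/7 + 19*I*sqrt(133)/72128 ≈ -2.4286 + 0.0030379*I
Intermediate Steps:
a = -1/4 (a = -1/4*1 = -1/4 ≈ -0.25000)
z = -3/7 (z = (3 - 1*6)/7 = (3 - 6)/7 = (1/7)*(-3) = -3/7 ≈ -0.42857)
Q(H) = sqrt(-3/7 + H) (Q(H) = sqrt(H - 3/7) = sqrt(-3/7 + H))
S(K) = -19*I*sqrt(133)/1568 (S(K) = (sqrt(-21 + 49*(-1/4))/7)**3/4 = (sqrt(-21 - 49/4)/7)**3/4 = (sqrt(-133/4)/7)**3/4 = ((I*sqrt(133)/2)/7)**3/4 = (I*sqrt(133)/14)**3/4 = (-19*I*sqrt(133)/392)/4 = -19*I*sqrt(133)/1568)
I(m, V) = -m/98 + V/46 (I(m, V) = m/(-98) + V/46 = m*(-1/98) + V*(1/46) = -m/98 + V/46)
-I(-238, S(-4)) = -(-1/98*(-238) + (-19*I*sqrt(133)/1568)/46) = -(17/7 - 19*I*sqrt(133)/72128) = -17/7 + 19*I*sqrt(133)/72128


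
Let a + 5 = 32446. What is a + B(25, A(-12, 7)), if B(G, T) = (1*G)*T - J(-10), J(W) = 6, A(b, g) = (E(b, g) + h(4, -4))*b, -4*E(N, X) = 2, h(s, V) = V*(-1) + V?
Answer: 32585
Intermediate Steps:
a = 32441 (a = -5 + 32446 = 32441)
h(s, V) = 0 (h(s, V) = -V + V = 0)
E(N, X) = -½ (E(N, X) = -¼*2 = -½)
A(b, g) = -b/2 (A(b, g) = (-½ + 0)*b = -b/2)
B(G, T) = -6 + G*T (B(G, T) = (1*G)*T - 1*6 = G*T - 6 = -6 + G*T)
a + B(25, A(-12, 7)) = 32441 + (-6 + 25*(-½*(-12))) = 32441 + (-6 + 25*6) = 32441 + (-6 + 150) = 32441 + 144 = 32585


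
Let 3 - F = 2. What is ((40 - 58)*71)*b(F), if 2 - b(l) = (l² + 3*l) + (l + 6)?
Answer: 11502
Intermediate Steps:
F = 1 (F = 3 - 1*2 = 3 - 2 = 1)
b(l) = -4 - l² - 4*l (b(l) = 2 - ((l² + 3*l) + (l + 6)) = 2 - ((l² + 3*l) + (6 + l)) = 2 - (6 + l² + 4*l) = 2 + (-6 - l² - 4*l) = -4 - l² - 4*l)
((40 - 58)*71)*b(F) = ((40 - 58)*71)*(-4 - 1*1² - 4*1) = (-18*71)*(-4 - 1*1 - 4) = -1278*(-4 - 1 - 4) = -1278*(-9) = 11502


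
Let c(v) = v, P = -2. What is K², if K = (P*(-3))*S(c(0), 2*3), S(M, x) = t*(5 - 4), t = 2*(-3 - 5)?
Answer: 9216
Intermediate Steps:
t = -16 (t = 2*(-8) = -16)
S(M, x) = -16 (S(M, x) = -16*(5 - 4) = -16*1 = -16)
K = -96 (K = -2*(-3)*(-16) = 6*(-16) = -96)
K² = (-96)² = 9216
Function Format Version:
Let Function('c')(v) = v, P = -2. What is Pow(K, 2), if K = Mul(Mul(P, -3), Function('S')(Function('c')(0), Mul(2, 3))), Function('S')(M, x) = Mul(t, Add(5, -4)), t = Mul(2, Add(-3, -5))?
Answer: 9216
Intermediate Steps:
t = -16 (t = Mul(2, -8) = -16)
Function('S')(M, x) = -16 (Function('S')(M, x) = Mul(-16, Add(5, -4)) = Mul(-16, 1) = -16)
K = -96 (K = Mul(Mul(-2, -3), -16) = Mul(6, -16) = -96)
Pow(K, 2) = Pow(-96, 2) = 9216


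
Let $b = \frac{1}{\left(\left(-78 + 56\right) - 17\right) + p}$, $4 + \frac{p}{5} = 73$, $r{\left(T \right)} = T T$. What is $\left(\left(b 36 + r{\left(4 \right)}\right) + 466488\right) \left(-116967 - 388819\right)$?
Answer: $- \frac{4011171278020}{17} \approx -2.3595 \cdot 10^{11}$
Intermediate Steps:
$r{\left(T \right)} = T^{2}$
$p = 345$ ($p = -20 + 5 \cdot 73 = -20 + 365 = 345$)
$b = \frac{1}{306}$ ($b = \frac{1}{\left(\left(-78 + 56\right) - 17\right) + 345} = \frac{1}{\left(-22 - 17\right) + 345} = \frac{1}{-39 + 345} = \frac{1}{306} \approx 0.003268$)
$\left(\left(b 36 + r{\left(4 \right)}\right) + 466488\right) \left(-116967 - 388819\right) = \left(\left(\frac{1}{306} \cdot 36 + 4^{2}\right) + 466488\right) \left(-116967 - 388819\right) = \left(\left(\frac{2}{17} + 16\right) + 466488\right) \left(-505786\right) = \left(\frac{274}{17} + 466488\right) \left(-505786\right) = \frac{7930570}{17} \left(-505786\right) = - \frac{4011171278020}{17}$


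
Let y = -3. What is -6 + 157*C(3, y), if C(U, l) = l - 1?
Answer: -634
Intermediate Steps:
C(U, l) = -1 + l
-6 + 157*C(3, y) = -6 + 157*(-1 - 3) = -6 + 157*(-4) = -6 - 628 = -634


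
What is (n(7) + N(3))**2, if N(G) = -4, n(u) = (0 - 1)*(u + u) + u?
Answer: 121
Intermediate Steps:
n(u) = -u (n(u) = -2*u + u = -u)
(n(7) + N(3))**2 = (-1*7 - 4)**2 = (-7 - 4)**2 = (-11)**2 = 121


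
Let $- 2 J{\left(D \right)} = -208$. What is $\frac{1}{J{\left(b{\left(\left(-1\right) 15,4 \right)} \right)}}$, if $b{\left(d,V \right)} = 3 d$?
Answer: $\frac{1}{104} \approx 0.0096154$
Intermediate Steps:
$J{\left(D \right)} = 104$ ($J{\left(D \right)} = \left(- \frac{1}{2}\right) \left(-208\right) = 104$)
$\frac{1}{J{\left(b{\left(\left(-1\right) 15,4 \right)} \right)}} = \frac{1}{104}$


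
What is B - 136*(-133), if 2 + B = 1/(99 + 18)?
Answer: 2116063/117 ≈ 18086.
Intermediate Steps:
B = -233/117 (B = -2 + 1/(99 + 18) = -2 + 1/117 = -233/117 ≈ -1.9915)
B - 136*(-133) = -233/117 - 136*(-133) = -233/117 + 18088 = 2116063/117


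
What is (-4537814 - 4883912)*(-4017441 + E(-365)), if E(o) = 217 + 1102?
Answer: 37838801066572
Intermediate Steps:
E(o) = 1319
(-4537814 - 4883912)*(-4017441 + E(-365)) = (-4537814 - 4883912)*(-4017441 + 1319) = -9421726*(-4016122) = 37838801066572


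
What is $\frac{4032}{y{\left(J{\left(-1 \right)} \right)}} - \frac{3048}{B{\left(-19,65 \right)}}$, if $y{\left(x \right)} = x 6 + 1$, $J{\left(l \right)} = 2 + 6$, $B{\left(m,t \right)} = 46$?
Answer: $\frac{2580}{161} \approx 16.025$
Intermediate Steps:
$J{\left(l \right)} = 8$
$y{\left(x \right)} = 1 + 6 x$ ($y{\left(x \right)} = 6 x + 1 = 1 + 6 x$)
$\frac{4032}{y{\left(J{\left(-1 \right)} \right)}} - \frac{3048}{B{\left(-19,65 \right)}} = \frac{4032}{1 + 6 \cdot 8} - \frac{3048}{46} = \frac{4032}{1 + 48} - \frac{1524}{23} = \frac{4032}{49} - \frac{1524}{23} = 4032 \cdot \frac{1}{49} - \frac{1524}{23} = \frac{576}{7} - \frac{1524}{23} = \frac{2580}{161}$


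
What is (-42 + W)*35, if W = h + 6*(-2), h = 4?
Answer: -1750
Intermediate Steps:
W = -8 (W = 4 + 6*(-2) = 4 - 12 = -8)
(-42 + W)*35 = (-42 - 8)*35 = -50*35 = -1750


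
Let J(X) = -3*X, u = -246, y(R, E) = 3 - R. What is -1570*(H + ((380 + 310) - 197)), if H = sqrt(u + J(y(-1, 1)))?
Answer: -774010 - 1570*I*sqrt(258) ≈ -7.7401e+5 - 25218.0*I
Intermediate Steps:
H = I*sqrt(258) (H = sqrt(-246 - 3*(3 - 1*(-1))) = sqrt(-246 - 3*(3 + 1)) = sqrt(-246 - 3*4) = sqrt(-246 - 12) = sqrt(-258) = I*sqrt(258) ≈ 16.062*I)
-1570*(H + ((380 + 310) - 197)) = -1570*(I*sqrt(258) + ((380 + 310) - 197)) = -1570*(I*sqrt(258) + (690 - 197)) = -1570*(I*sqrt(258) + 493) = -1570*(493 + I*sqrt(258)) = -774010 - 1570*I*sqrt(258)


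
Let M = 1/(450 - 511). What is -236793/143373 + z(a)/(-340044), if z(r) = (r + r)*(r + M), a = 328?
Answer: -188706513923/82609467587 ≈ -2.2843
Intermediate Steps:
M = -1/61 (M = 1/(-61) = -1/61 ≈ -0.016393)
z(r) = 2*r*(-1/61 + r) (z(r) = (r + r)*(r - 1/61) = (2*r)*(-1/61 + r) = 2*r*(-1/61 + r))
-236793/143373 + z(a)/(-340044) = -236793/143373 + ((2/61)*328*(-1 + 61*328))/(-340044) = -236793*1/143373 + ((2/61)*328*(-1 + 20008))*(-1/340044) = -78931/47791 + ((2/61)*328*20007)*(-1/340044) = -78931/47791 + (13124592/61)*(-1/340044) = -78931/47791 - 1093716/1728557 = -188706513923/82609467587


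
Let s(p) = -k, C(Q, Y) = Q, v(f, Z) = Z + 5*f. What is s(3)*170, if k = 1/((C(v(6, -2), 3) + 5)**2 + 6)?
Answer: -34/219 ≈ -0.15525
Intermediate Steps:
k = 1/1095 (k = 1/(((-2 + 5*6) + 5)**2 + 6) = 1/(((-2 + 30) + 5)**2 + 6) = 1/((28 + 5)**2 + 6) = 1/(33**2 + 6) = 1/(1089 + 6) = 1/1095 ≈ 0.00091324)
s(p) = -1/1095 (s(p) = -1*1/1095 = -1/1095)
s(3)*170 = -1/1095*170 = -34/219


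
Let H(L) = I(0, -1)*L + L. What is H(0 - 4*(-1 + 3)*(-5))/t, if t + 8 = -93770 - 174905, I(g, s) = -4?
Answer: 40/89561 ≈ 0.00044662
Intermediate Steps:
t = -268683 (t = -8 + (-93770 - 174905) = -8 - 268675 = -268683)
H(L) = -3*L (H(L) = -4*L + L = -3*L)
H(0 - 4*(-1 + 3)*(-5))/t = -3*(0 - 4*(-1 + 3)*(-5))/(-268683) = -3*(0 - 4*2*(-5))*(-1/268683) = -3*(0 - 8*(-5))*(-1/268683) = -3*(0 + 40)*(-1/268683) = -3*40*(-1/268683) = -120*(-1/268683) = 40/89561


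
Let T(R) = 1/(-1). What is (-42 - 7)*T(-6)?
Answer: 49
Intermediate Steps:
T(R) = -1
(-42 - 7)*T(-6) = (-42 - 7)*(-1) = -49*(-1) = 49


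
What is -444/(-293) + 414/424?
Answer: 154779/62116 ≈ 2.4918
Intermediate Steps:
-444/(-293) + 414/424 = -444*(-1/293) + 414*(1/424) = 444/293 + 207/212 = 154779/62116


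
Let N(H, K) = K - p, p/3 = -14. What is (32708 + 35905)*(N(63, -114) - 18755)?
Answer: -1291776951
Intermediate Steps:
p = -42 (p = 3*(-14) = -42)
N(H, K) = 42 + K (N(H, K) = K - 1*(-42) = K + 42 = 42 + K)
(32708 + 35905)*(N(63, -114) - 18755) = (32708 + 35905)*((42 - 114) - 18755) = 68613*(-72 - 18755) = 68613*(-18827) = -1291776951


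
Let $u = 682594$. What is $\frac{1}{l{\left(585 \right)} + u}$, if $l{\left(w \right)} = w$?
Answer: $\frac{1}{683179} \approx 1.4637 \cdot 10^{-6}$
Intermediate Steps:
$\frac{1}{l{\left(585 \right)} + u} = \frac{1}{585 + 682594} = \frac{1}{683179}$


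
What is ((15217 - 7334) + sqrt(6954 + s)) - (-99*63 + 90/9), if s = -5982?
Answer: 14110 + 18*sqrt(3) ≈ 14141.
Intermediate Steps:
((15217 - 7334) + sqrt(6954 + s)) - (-99*63 + 90/9) = ((15217 - 7334) + sqrt(6954 - 5982)) - (-99*63 + 90/9) = (7883 + sqrt(972)) - (-6237 + 90*(1/9)) = (7883 + 18*sqrt(3)) - (-6237 + 10) = (7883 + 18*sqrt(3)) - 1*(-6227) = (7883 + 18*sqrt(3)) + 6227 = 14110 + 18*sqrt(3)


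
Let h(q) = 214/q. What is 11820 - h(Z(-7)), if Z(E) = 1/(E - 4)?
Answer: 14174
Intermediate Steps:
Z(E) = 1/(-4 + E)
11820 - h(Z(-7)) = 11820 - 214/(1/(-4 - 7)) = 11820 - 214/(1/(-11)) = 11820 - 214/(-1/11) = 11820 - 214*(-11) = 11820 - 1*(-2354) = 11820 + 2354 = 14174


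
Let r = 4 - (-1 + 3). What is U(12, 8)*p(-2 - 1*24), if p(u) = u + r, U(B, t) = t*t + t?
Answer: -1728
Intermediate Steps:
U(B, t) = t + t² (U(B, t) = t² + t = t + t²)
r = 2 (r = 4 - 1*2 = 4 - 2 = 2)
p(u) = 2 + u (p(u) = u + 2 = 2 + u)
U(12, 8)*p(-2 - 1*24) = (8*(1 + 8))*(2 + (-2 - 1*24)) = (8*9)*(2 + (-2 - 24)) = 72*(2 - 26) = 72*(-24) = -1728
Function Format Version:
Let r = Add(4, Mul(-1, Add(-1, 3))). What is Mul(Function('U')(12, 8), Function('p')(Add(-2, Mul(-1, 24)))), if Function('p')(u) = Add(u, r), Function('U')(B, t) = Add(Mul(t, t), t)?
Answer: -1728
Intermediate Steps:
Function('U')(B, t) = Add(t, Pow(t, 2)) (Function('U')(B, t) = Add(Pow(t, 2), t) = Add(t, Pow(t, 2)))
r = 2 (r = Add(4, Mul(-1, 2)) = Add(4, -2) = 2)
Function('p')(u) = Add(2, u) (Function('p')(u) = Add(u, 2) = Add(2, u))
Mul(Function('U')(12, 8), Function('p')(Add(-2, Mul(-1, 24)))) = Mul(Mul(8, Add(1, 8)), Add(2, Add(-2, Mul(-1, 24)))) = Mul(Mul(8, 9), Add(2, Add(-2, -24))) = Mul(72, Add(2, -26)) = Mul(72, -24) = -1728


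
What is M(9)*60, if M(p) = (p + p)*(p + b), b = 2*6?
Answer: 22680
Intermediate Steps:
b = 12
M(p) = 2*p*(12 + p) (M(p) = (p + p)*(p + 12) = (2*p)*(12 + p) = 2*p*(12 + p))
M(9)*60 = (2*9*(12 + 9))*60 = (2*9*21)*60 = 378*60 = 22680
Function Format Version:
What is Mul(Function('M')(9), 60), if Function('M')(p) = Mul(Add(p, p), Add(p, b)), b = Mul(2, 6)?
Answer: 22680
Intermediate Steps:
b = 12
Function('M')(p) = Mul(2, p, Add(12, p)) (Function('M')(p) = Mul(Add(p, p), Add(p, 12)) = Mul(Mul(2, p), Add(12, p)) = Mul(2, p, Add(12, p)))
Mul(Function('M')(9), 60) = Mul(Mul(2, 9, Add(12, 9)), 60) = Mul(Mul(2, 9, 21), 60) = Mul(378, 60) = 22680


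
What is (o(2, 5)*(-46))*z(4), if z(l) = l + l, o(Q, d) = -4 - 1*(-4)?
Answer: 0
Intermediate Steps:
o(Q, d) = 0 (o(Q, d) = -4 + 4 = 0)
z(l) = 2*l
(o(2, 5)*(-46))*z(4) = (0*(-46))*(2*4) = 0*8 = 0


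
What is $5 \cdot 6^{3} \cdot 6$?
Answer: $6480$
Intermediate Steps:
$5 \cdot 6^{3} \cdot 6 = 5 \cdot 216 \cdot 6 = 1080 \cdot 6 = 6480$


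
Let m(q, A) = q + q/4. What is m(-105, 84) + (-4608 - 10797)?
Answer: -62145/4 ≈ -15536.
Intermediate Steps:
m(q, A) = 5*q/4 (m(q, A) = q + q*(1/4) = q + q/4 = 5*q/4)
m(-105, 84) + (-4608 - 10797) = (5/4)*(-105) + (-4608 - 10797) = -525/4 - 15405 = -62145/4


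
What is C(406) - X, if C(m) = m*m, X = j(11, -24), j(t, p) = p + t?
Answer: 164849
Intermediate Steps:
X = -13 (X = -24 + 11 = -13)
C(m) = m²
C(406) - X = 406² - 1*(-13) = 164836 + 13 = 164849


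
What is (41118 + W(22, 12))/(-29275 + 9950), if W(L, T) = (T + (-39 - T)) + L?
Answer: -41101/19325 ≈ -2.1268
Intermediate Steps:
W(L, T) = -39 + L
(41118 + W(22, 12))/(-29275 + 9950) = (41118 + (-39 + 22))/(-29275 + 9950) = (41118 - 17)/(-19325) = 41101*(-1/19325) = -41101/19325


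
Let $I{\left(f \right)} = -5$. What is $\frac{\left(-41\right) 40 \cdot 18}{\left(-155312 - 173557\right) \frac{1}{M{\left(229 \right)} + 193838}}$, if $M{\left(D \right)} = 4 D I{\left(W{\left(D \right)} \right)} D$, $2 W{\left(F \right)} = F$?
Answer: $- \frac{2804340960}{36541} \approx -76745.0$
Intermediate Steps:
$W{\left(F \right)} = \frac{F}{2}$
$M{\left(D \right)} = - 20 D^{2}$ ($M{\left(D \right)} = 4 D \left(-5\right) D = - 20 D D = - 20 D^{2}$)
$\frac{\left(-41\right) 40 \cdot 18}{\left(-155312 - 173557\right) \frac{1}{M{\left(229 \right)} + 193838}} = \frac{\left(-41\right) 40 \cdot 18}{\left(-155312 - 173557\right) \frac{1}{- 20 \cdot 229^{2} + 193838}} = \frac{\left(-1640\right) 18}{\left(-328869\right) \frac{1}{\left(-20\right) 52441 + 193838}} = - \frac{29520}{\left(-328869\right) \frac{1}{-1048820 + 193838}} = - \frac{29520}{\left(-328869\right) \frac{1}{-854982}} = - \frac{29520}{\left(-328869\right) \left(- \frac{1}{854982}\right)} = - \frac{29520}{\frac{36541}{94998}} = \left(-29520\right) \frac{94998}{36541} = - \frac{2804340960}{36541}$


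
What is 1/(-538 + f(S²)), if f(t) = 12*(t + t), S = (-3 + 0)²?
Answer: 1/1406 ≈ 0.00071124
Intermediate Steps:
S = 9 (S = (-3)² = 9)
f(t) = 24*t (f(t) = 12*(2*t) = 24*t)
1/(-538 + f(S²)) = 1/(-538 + 24*9²) = 1/(-538 + 24*81) = 1/(-538 + 1944) = 1/1406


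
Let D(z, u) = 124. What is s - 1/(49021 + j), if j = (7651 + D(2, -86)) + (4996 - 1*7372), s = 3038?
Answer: 165327959/54420 ≈ 3038.0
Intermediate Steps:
j = 5399 (j = (7651 + 124) + (4996 - 1*7372) = 7775 + (4996 - 7372) = 7775 - 2376 = 5399)
s - 1/(49021 + j) = 3038 - 1/(49021 + 5399) = 3038 - 1/54420 = 165327959/54420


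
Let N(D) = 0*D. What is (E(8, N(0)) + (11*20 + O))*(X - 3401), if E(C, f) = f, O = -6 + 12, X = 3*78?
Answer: -715742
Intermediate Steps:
X = 234
O = 6
N(D) = 0
(E(8, N(0)) + (11*20 + O))*(X - 3401) = (0 + (11*20 + 6))*(234 - 3401) = (0 + (220 + 6))*(-3167) = (0 + 226)*(-3167) = 226*(-3167) = -715742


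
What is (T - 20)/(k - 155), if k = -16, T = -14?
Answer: 34/171 ≈ 0.19883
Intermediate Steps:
(T - 20)/(k - 155) = (-14 - 20)/(-16 - 155) = -34/(-171) = -1/171*(-34) = 34/171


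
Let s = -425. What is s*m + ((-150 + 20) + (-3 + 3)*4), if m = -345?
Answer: 146495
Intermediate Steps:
s*m + ((-150 + 20) + (-3 + 3)*4) = -425*(-345) + ((-150 + 20) + (-3 + 3)*4) = 146625 + (-130 + 0*4) = 146625 + (-130 + 0) = 146625 - 130 = 146495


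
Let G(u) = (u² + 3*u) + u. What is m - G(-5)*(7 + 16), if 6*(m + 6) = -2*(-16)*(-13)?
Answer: -571/3 ≈ -190.33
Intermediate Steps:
G(u) = u² + 4*u
m = -226/3 (m = -6 + (-2*(-16)*(-13))/6 = -6 + (32*(-13))/6 = -6 + (⅙)*(-416) = -6 - 208/3 = -226/3 ≈ -75.333)
m - G(-5)*(7 + 16) = -226/3 - (-5*(4 - 5))*(7 + 16) = -226/3 - (-5*(-1))*23 = -226/3 - 5*23 = -226/3 - 1*115 = -226/3 - 115 = -571/3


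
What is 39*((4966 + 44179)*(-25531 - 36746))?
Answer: -119363523435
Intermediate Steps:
39*((4966 + 44179)*(-25531 - 36746)) = 39*(49145*(-62277)) = 39*(-3060603165) = -119363523435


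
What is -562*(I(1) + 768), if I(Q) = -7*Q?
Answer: -427682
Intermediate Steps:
-562*(I(1) + 768) = -562*(-7*1 + 768) = -562*(-7 + 768) = -562*761 = -427682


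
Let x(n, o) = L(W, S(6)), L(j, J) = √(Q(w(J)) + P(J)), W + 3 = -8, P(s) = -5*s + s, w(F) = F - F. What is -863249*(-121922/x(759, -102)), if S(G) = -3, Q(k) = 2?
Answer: 52624522289*√14/7 ≈ 2.8129e+10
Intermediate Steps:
w(F) = 0
P(s) = -4*s
W = -11 (W = -3 - 8 = -11)
L(j, J) = √(2 - 4*J)
x(n, o) = √14 (x(n, o) = √(2 - 4*(-3)) = √(2 + 12) = √14)
-863249*(-121922/x(759, -102)) = -863249*(-60961*√14/7) = -(-52624522289)*√14/7 = 52624522289*√14/7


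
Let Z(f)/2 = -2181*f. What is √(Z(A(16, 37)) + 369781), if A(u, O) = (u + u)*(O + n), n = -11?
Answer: I*√3259403 ≈ 1805.4*I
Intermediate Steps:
A(u, O) = 2*u*(-11 + O) (A(u, O) = (u + u)*(O - 11) = (2*u)*(-11 + O) = 2*u*(-11 + O))
Z(f) = -4362*f (Z(f) = 2*(-2181*f) = -4362*f)
√(Z(A(16, 37)) + 369781) = √(-8724*16*(-11 + 37) + 369781) = √(-8724*16*26 + 369781) = √(-4362*832 + 369781) = √(-3629184 + 369781) = √(-3259403) = I*√3259403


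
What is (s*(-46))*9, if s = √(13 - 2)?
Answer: -414*√11 ≈ -1373.1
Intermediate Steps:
s = √11 ≈ 3.3166
(s*(-46))*9 = (√11*(-46))*9 = -46*√11*9 = -414*√11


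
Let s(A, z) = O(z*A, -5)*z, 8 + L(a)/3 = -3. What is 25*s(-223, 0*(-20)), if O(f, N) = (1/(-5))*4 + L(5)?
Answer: 0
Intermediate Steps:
L(a) = -33 (L(a) = -24 + 3*(-3) = -24 - 9 = -33)
O(f, N) = -169/5 (O(f, N) = (1/(-5))*4 - 33 = (1*(-1/5))*4 - 33 = -1/5*4 - 33 = -4/5 - 33 = -169/5)
s(A, z) = -169*z/5
25*s(-223, 0*(-20)) = 25*(-0*(-20)) = 25*(-169/5*0) = 25*0 = 0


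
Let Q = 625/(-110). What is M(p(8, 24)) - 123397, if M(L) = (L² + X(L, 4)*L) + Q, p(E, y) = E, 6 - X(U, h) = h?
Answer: -2713099/22 ≈ -1.2332e+5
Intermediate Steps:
X(U, h) = 6 - h
Q = -125/22 (Q = 625*(-1/110) = -125/22 ≈ -5.6818)
M(L) = -125/22 + L² + 2*L (M(L) = (L² + (6 - 1*4)*L) - 125/22 = (L² + (6 - 4)*L) - 125/22 = (L² + 2*L) - 125/22 = -125/22 + L² + 2*L)
M(p(8, 24)) - 123397 = (-125/22 + 8² + 2*8) - 123397 = (-125/22 + 64 + 16) - 123397 = 1635/22 - 123397 = -2713099/22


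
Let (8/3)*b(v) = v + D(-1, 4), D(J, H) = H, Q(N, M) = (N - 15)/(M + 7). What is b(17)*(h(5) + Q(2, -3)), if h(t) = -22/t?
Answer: -9639/160 ≈ -60.244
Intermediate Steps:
Q(N, M) = (-15 + N)/(7 + M)
b(v) = 3/2 + 3*v/8 (b(v) = 3*(v + 4)/8 = 3*(4 + v)/8 = 3/2 + 3*v/8)
b(17)*(h(5) + Q(2, -3)) = (3/2 + (3/8)*17)*(-22/5 + (-15 + 2)/(7 - 3)) = (3/2 + 51/8)*(-22*1/5 - 13/4) = 63*(-22/5 + (1/4)*(-13))/8 = 63*(-22/5 - 13/4)/8 = (63/8)*(-153/20) = -9639/160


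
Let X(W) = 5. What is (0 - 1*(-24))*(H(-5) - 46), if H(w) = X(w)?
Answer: -984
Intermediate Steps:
H(w) = 5
(0 - 1*(-24))*(H(-5) - 46) = (0 - 1*(-24))*(5 - 46) = (0 + 24)*(-41) = 24*(-41) = -984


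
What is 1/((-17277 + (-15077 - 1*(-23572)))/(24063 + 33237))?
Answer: -28650/4391 ≈ -6.5247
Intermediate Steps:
1/((-17277 + (-15077 - 1*(-23572)))/(24063 + 33237)) = 1/((-17277 + (-15077 + 23572))/57300) = 1/((-17277 + 8495)*(1/57300)) = 1/(-8782*1/57300) = 1/(-4391/28650) = -28650/4391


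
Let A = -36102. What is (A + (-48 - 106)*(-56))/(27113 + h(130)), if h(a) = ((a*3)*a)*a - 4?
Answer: -27478/6618109 ≈ -0.0041519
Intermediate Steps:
h(a) = -4 + 3*a³ (h(a) = ((3*a)*a)*a - 4 = (3*a²)*a - 4 = 3*a³ - 4 = -4 + 3*a³)
(A + (-48 - 106)*(-56))/(27113 + h(130)) = (-36102 + (-48 - 106)*(-56))/(27113 + (-4 + 3*130³)) = (-36102 - 154*(-56))/(27113 + (-4 + 3*2197000)) = (-36102 + 8624)/(27113 + (-4 + 6591000)) = -27478/(27113 + 6590996) = -27478/6618109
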